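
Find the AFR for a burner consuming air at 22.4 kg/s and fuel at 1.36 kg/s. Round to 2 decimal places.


AFR = m_air / m_fuel
AFR = 22.4 / 1.36 = 16.47


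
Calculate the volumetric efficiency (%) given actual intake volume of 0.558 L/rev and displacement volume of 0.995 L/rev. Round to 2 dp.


eta_v = (V_actual / V_disp) * 100
Ratio = 0.558 / 0.995 = 0.5608
eta_v = 0.5608 * 100 = 56.08%


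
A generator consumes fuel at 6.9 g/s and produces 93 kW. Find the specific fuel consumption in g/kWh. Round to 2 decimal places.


SFC = (mf / BP) * 3600
Rate = 6.9 / 93 = 0.074194 g/(s*kW)
SFC = 0.074194 * 3600 = 267.10 g/kWh


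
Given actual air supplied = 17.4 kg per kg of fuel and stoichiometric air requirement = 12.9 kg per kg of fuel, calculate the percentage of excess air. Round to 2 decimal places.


Excess air = actual - stoichiometric = 17.4 - 12.9 = 4.50 kg/kg fuel
Excess air % = (excess / stoich) * 100 = (4.50 / 12.9) * 100 = 34.88%


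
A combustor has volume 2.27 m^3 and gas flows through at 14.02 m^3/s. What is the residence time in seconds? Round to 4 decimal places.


tau = V / Q_flow
tau = 2.27 / 14.02 = 0.1619 s


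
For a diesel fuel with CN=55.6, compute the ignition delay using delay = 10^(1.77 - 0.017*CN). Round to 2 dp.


delay = 10^(1.77 - 0.017*CN)
Exponent = 1.77 - 0.017*55.6 = 0.8248
delay = 10^0.8248 = 6.68 ms


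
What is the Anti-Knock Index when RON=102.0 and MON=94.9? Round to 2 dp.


AKI = (RON + MON) / 2
AKI = (102.0 + 94.9) / 2
AKI = 196.9 / 2 = 98.45


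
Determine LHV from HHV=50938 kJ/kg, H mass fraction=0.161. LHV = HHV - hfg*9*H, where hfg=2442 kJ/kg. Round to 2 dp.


LHV = HHV - hfg * 9 * H
Water correction = 2442 * 9 * 0.161 = 3538.458 kJ/kg
LHV = 50938 - 3538.458 = 47399.54 kJ/kg


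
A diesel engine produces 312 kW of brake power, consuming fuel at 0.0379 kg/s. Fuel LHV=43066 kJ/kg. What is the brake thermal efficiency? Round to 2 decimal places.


eta_BTE = (BP / (mf * LHV)) * 100
Denominator = 0.0379 * 43066 = 1632.2014 kW
eta_BTE = (312 / 1632.2014) * 100 = 19.12%


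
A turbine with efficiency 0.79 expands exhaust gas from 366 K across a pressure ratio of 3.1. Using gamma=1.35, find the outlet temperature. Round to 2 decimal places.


T_out = T_in * (1 - eta * (1 - PR^(-(gamma-1)/gamma)))
Exponent = -(1.35-1)/1.35 = -0.25925926
PR^exp = 3.1^(-0.25925926) = 0.74577862
Factor = 1 - 0.79*(1 - 0.74577862) = 0.79916511
T_out = 366 * 0.79916511 = 292.49 K


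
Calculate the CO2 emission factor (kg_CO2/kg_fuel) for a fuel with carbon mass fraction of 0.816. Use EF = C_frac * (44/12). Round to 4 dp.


EF = C_frac * (M_CO2 / M_C)
EF = 0.816 * (44/12)
EF = 0.816 * 3.666667 = 2.9920 kg_CO2/kg_fuel


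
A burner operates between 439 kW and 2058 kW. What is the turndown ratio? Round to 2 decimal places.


TDR = Q_max / Q_min
TDR = 2058 / 439 = 4.69


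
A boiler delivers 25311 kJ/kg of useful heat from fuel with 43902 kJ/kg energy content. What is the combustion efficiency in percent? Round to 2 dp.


Efficiency = (Q_useful / Q_fuel) * 100
Efficiency = (25311 / 43902) * 100
Efficiency = 0.5765 * 100 = 57.65%


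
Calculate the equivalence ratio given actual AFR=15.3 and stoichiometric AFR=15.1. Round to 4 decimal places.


phi = AFR_stoich / AFR_actual
phi = 15.1 / 15.3 = 0.9869


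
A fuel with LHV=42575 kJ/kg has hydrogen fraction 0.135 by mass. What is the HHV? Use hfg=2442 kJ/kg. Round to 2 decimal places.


HHV = LHV + hfg * 9 * H
Water addition = 2442 * 9 * 0.135 = 2967.030 kJ/kg
HHV = 42575 + 2967.030 = 45542.03 kJ/kg


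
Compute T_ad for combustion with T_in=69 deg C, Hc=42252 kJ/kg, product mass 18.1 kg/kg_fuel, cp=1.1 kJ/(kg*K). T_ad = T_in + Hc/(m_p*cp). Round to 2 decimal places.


T_ad = T_in + Hc / (m_p * cp)
Denominator = 18.1 * 1.1 = 19.9100
Temperature rise = 42252 / 19.9100 = 2122.15 K
T_ad = 69 + 2122.15 = 2191.15 deg C


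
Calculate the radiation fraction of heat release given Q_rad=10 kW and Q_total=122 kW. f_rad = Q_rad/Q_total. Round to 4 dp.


f_rad = Q_rad / Q_total
f_rad = 10 / 122 = 0.0820


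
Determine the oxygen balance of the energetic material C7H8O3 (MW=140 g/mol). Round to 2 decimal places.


OB = -1600 * (2C + H/2 - O) / MW
Inner = 2*7 + 8/2 - 3 = 15.00
OB = -1600 * 15.00 / 140 = -171.43%


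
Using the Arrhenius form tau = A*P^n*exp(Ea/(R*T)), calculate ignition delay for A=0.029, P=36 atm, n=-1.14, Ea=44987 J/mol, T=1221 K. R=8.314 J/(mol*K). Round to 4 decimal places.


tau = A * P^n * exp(Ea/(R*T))
P^n = 36^(-1.14) = 0.01681958
Ea/(R*T) = 44987/(8.314*1221) = 4.431608
exp(Ea/(R*T)) = 84.066497
tau = 0.029 * 0.01681958 * 84.066497 = 0.0410 ms


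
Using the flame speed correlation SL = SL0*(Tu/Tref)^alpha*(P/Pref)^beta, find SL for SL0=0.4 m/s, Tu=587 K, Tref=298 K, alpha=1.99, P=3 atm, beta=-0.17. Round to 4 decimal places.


SL = SL0 * (Tu/Tref)^alpha * (P/Pref)^beta
T ratio = 587/298 = 1.96979866
(T ratio)^alpha = 1.96979866^1.99 = 3.853891
(P/Pref)^beta = 3^(-0.17) = 0.829639
SL = 0.4 * 3.853891 * 0.829639 = 1.2789 m/s


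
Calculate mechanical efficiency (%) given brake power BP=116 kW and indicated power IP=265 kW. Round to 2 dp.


eta_mech = (BP / IP) * 100
Ratio = 116 / 265 = 0.4377
eta_mech = 0.4377 * 100 = 43.77%


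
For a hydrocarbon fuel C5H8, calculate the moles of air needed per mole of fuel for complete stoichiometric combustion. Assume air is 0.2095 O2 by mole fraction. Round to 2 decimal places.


Balanced combustion: C5H8 + 7 O2 -> 5 CO2 + 4 H2O
O2 needed = C + H/4 = 5 + 8/4 = 7.00 moles
Air moles = O2 / 0.2095 = 7.00 / 0.2095 = 33.41 moles air


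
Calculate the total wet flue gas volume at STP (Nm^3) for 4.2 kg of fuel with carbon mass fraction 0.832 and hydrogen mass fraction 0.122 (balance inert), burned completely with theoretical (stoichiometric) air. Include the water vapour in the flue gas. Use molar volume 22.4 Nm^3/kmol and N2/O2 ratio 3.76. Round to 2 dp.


Per kg fuel: CO2 = (C/12 kmol)*22.4 = (0.832/12)*22.4 = 1.55307 Nm^3
Per kg fuel: H2O = (H/2 kmol)*22.4 = (0.122/2)*22.4 = 1.36640 Nm^3
O2 needed per kg fuel = C/12 + H/4 = 0.832/12 + 0.122/4 = 0.09983333 kmol
Per kg fuel: N2 = O2*3.76*22.4 = 0.09983333*3.76*22.4 = 8.40836 Nm^3
Total per kg = 1.55307 + 1.36640 + 8.40836 = 11.32783 Nm^3
Total = 11.32783 * 4.2 = 47.58 Nm^3


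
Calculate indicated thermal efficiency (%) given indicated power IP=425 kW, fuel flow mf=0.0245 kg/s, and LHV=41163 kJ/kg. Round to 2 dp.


eta_ith = (IP / (mf * LHV)) * 100
Denominator = 0.0245 * 41163 = 1008.4935 kW
eta_ith = (425 / 1008.4935) * 100 = 42.14%


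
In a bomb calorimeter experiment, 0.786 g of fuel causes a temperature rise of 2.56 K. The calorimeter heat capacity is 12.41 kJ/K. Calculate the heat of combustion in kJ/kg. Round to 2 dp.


Hc = C_cal * delta_T / m_fuel
Q_released = 12.41 * 2.56 = 31.7696 kJ
m_fuel = 0.786 g = 0.786/1000 kg = 0.000786 kg
Hc = 31.7696 / 0.000786 = 40419.34 kJ/kg


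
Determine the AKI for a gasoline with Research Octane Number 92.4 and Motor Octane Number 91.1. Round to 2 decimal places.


AKI = (RON + MON) / 2
AKI = (92.4 + 91.1) / 2
AKI = 183.5 / 2 = 91.75


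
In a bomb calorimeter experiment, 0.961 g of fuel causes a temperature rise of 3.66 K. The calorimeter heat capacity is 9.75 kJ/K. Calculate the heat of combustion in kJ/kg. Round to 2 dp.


Hc = C_cal * delta_T / m_fuel
Q_released = 9.75 * 3.66 = 35.6850 kJ
m_fuel = 0.961 g = 0.961/1000 kg = 0.000961 kg
Hc = 35.6850 / 0.000961 = 37133.19 kJ/kg


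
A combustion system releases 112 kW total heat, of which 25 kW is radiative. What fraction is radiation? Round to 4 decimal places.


f_rad = Q_rad / Q_total
f_rad = 25 / 112 = 0.2232


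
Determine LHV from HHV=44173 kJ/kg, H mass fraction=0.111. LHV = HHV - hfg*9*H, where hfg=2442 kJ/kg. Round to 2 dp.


LHV = HHV - hfg * 9 * H
Water correction = 2442 * 9 * 0.111 = 2439.558 kJ/kg
LHV = 44173 - 2439.558 = 41733.44 kJ/kg


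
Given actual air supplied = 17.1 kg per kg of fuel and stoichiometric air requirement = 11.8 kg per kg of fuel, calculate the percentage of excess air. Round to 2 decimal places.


Excess air = actual - stoichiometric = 17.1 - 11.8 = 5.30 kg/kg fuel
Excess air % = (excess / stoich) * 100 = (5.30 / 11.8) * 100 = 44.92%


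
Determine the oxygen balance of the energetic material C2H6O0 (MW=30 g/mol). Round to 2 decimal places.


OB = -1600 * (2C + H/2 - O) / MW
Inner = 2*2 + 6/2 - 0 = 7.00
OB = -1600 * 7.00 / 30 = -373.33%


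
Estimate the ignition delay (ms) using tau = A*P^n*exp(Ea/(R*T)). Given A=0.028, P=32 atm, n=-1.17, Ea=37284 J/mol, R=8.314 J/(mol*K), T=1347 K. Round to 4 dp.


tau = A * P^n * exp(Ea/(R*T))
P^n = 32^(-1.17) = 0.01733702
Ea/(R*T) = 37284/(8.314*1347) = 3.329238
exp(Ea/(R*T)) = 27.917069
tau = 0.028 * 0.01733702 * 27.917069 = 0.0136 ms


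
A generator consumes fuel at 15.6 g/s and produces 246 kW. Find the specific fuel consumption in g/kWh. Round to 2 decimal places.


SFC = (mf / BP) * 3600
Rate = 15.6 / 246 = 0.063415 g/(s*kW)
SFC = 0.063415 * 3600 = 228.29 g/kWh


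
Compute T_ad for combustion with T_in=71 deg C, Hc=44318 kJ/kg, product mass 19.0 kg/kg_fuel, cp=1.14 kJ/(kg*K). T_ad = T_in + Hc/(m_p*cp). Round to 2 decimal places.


T_ad = T_in + Hc / (m_p * cp)
Denominator = 19.0 * 1.14 = 21.6600
Temperature rise = 44318 / 21.6600 = 2046.08 K
T_ad = 71 + 2046.08 = 2117.08 deg C


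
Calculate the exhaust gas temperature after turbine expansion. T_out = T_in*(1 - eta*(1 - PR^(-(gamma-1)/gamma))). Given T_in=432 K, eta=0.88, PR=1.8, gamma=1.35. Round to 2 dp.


T_out = T_in * (1 - eta * (1 - PR^(-(gamma-1)/gamma)))
Exponent = -(1.35-1)/1.35 = -0.25925926
PR^exp = 1.8^(-0.25925926) = 0.85865408
Factor = 1 - 0.88*(1 - 0.85865408) = 0.87561559
T_out = 432 * 0.87561559 = 378.27 K


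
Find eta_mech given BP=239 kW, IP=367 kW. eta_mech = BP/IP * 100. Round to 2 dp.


eta_mech = (BP / IP) * 100
Ratio = 239 / 367 = 0.6512
eta_mech = 0.6512 * 100 = 65.12%


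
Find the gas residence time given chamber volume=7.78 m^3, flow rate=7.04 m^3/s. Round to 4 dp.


tau = V / Q_flow
tau = 7.78 / 7.04 = 1.1051 s


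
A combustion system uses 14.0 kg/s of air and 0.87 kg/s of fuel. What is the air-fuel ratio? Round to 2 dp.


AFR = m_air / m_fuel
AFR = 14.0 / 0.87 = 16.09


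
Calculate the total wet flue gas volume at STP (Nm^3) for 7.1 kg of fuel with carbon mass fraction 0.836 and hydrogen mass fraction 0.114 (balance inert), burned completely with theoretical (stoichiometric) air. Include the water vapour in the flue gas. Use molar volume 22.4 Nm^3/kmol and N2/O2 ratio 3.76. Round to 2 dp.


Per kg fuel: CO2 = (C/12 kmol)*22.4 = (0.836/12)*22.4 = 1.56053 Nm^3
Per kg fuel: H2O = (H/2 kmol)*22.4 = (0.114/2)*22.4 = 1.27680 Nm^3
O2 needed per kg fuel = C/12 + H/4 = 0.836/12 + 0.114/4 = 0.09816667 kmol
Per kg fuel: N2 = O2*3.76*22.4 = 0.09816667*3.76*22.4 = 8.26799 Nm^3
Total per kg = 1.56053 + 1.27680 + 8.26799 = 11.10532 Nm^3
Total = 11.10532 * 7.1 = 78.85 Nm^3


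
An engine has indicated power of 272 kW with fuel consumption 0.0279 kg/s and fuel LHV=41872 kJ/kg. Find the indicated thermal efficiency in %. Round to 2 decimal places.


eta_ith = (IP / (mf * LHV)) * 100
Denominator = 0.0279 * 41872 = 1168.2288 kW
eta_ith = (272 / 1168.2288) * 100 = 23.28%


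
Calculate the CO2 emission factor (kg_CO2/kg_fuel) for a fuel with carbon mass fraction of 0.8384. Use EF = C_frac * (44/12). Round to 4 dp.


EF = C_frac * (M_CO2 / M_C)
EF = 0.8384 * (44/12)
EF = 0.8384 * 3.666667 = 3.0741 kg_CO2/kg_fuel


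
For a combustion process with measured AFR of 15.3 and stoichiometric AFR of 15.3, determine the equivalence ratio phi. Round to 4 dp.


phi = AFR_stoich / AFR_actual
phi = 15.3 / 15.3 = 1.0000


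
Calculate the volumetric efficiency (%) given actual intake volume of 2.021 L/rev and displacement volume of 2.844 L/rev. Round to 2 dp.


eta_v = (V_actual / V_disp) * 100
Ratio = 2.021 / 2.844 = 0.7106
eta_v = 0.7106 * 100 = 71.06%


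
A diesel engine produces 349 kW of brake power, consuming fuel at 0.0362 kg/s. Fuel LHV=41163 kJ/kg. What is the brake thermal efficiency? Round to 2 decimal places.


eta_BTE = (BP / (mf * LHV)) * 100
Denominator = 0.0362 * 41163 = 1490.1006 kW
eta_BTE = (349 / 1490.1006) * 100 = 23.42%


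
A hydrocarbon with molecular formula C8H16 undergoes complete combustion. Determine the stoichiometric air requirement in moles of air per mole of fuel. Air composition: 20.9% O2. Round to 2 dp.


Balanced combustion: C8H16 + 12 O2 -> 8 CO2 + 8 H2O
O2 needed = C + H/4 = 8 + 16/4 = 12.00 moles
Air moles = O2 / 0.209 = 12.00 / 0.209 = 57.42 moles air


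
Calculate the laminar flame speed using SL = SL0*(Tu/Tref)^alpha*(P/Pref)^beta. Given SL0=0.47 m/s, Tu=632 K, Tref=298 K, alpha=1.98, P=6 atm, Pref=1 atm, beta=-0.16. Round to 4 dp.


SL = SL0 * (Tu/Tref)^alpha * (P/Pref)^beta
T ratio = 632/298 = 2.12080537
(T ratio)^alpha = 2.12080537^1.98 = 4.430693
(P/Pref)^beta = 6^(-0.16) = 0.750751
SL = 0.47 * 4.430693 * 0.750751 = 1.5634 m/s


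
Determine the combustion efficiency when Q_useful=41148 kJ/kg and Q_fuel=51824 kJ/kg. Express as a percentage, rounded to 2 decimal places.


Efficiency = (Q_useful / Q_fuel) * 100
Efficiency = (41148 / 51824) * 100
Efficiency = 0.7940 * 100 = 79.40%


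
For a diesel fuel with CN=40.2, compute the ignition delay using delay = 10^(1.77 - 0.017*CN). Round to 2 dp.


delay = 10^(1.77 - 0.017*CN)
Exponent = 1.77 - 0.017*40.2 = 1.0866
delay = 10^1.0866 = 12.21 ms


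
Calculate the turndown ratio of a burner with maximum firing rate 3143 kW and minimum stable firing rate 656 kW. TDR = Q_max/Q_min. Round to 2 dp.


TDR = Q_max / Q_min
TDR = 3143 / 656 = 4.79


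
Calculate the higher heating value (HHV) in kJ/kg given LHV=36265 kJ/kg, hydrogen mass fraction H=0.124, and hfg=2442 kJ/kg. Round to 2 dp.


HHV = LHV + hfg * 9 * H
Water addition = 2442 * 9 * 0.124 = 2725.272 kJ/kg
HHV = 36265 + 2725.272 = 38990.27 kJ/kg


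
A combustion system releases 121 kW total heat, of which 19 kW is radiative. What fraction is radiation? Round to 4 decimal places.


f_rad = Q_rad / Q_total
f_rad = 19 / 121 = 0.1570


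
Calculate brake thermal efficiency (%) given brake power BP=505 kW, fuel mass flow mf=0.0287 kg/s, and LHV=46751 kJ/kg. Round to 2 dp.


eta_BTE = (BP / (mf * LHV)) * 100
Denominator = 0.0287 * 46751 = 1341.7537 kW
eta_BTE = (505 / 1341.7537) * 100 = 37.64%


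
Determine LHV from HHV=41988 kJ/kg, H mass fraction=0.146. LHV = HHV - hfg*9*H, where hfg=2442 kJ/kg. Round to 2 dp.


LHV = HHV - hfg * 9 * H
Water correction = 2442 * 9 * 0.146 = 3208.788 kJ/kg
LHV = 41988 - 3208.788 = 38779.21 kJ/kg


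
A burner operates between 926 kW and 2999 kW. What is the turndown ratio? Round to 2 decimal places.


TDR = Q_max / Q_min
TDR = 2999 / 926 = 3.24


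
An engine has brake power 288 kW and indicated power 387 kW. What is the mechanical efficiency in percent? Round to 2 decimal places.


eta_mech = (BP / IP) * 100
Ratio = 288 / 387 = 0.7442
eta_mech = 0.7442 * 100 = 74.42%


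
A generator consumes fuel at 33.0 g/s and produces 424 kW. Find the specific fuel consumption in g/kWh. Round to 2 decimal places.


SFC = (mf / BP) * 3600
Rate = 33.0 / 424 = 0.077830 g/(s*kW)
SFC = 0.077830 * 3600 = 280.19 g/kWh


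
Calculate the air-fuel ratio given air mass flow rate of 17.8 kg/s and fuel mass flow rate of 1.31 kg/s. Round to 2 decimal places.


AFR = m_air / m_fuel
AFR = 17.8 / 1.31 = 13.59


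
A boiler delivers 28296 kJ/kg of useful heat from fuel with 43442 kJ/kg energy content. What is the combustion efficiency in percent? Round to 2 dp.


Efficiency = (Q_useful / Q_fuel) * 100
Efficiency = (28296 / 43442) * 100
Efficiency = 0.6514 * 100 = 65.14%


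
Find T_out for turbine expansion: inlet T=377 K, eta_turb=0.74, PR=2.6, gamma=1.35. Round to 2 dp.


T_out = T_in * (1 - eta * (1 - PR^(-(gamma-1)/gamma)))
Exponent = -(1.35-1)/1.35 = -0.25925926
PR^exp = 2.6^(-0.25925926) = 0.78057442
Factor = 1 - 0.74*(1 - 0.78057442) = 0.83762507
T_out = 377 * 0.83762507 = 315.78 K


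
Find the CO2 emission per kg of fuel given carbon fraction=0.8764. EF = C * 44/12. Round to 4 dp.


EF = C_frac * (M_CO2 / M_C)
EF = 0.8764 * (44/12)
EF = 0.8764 * 3.666667 = 3.2135 kg_CO2/kg_fuel


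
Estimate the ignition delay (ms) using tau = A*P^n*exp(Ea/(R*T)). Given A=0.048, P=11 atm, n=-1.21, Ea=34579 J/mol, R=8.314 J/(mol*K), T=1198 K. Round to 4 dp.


tau = A * P^n * exp(Ea/(R*T))
P^n = 11^(-1.21) = 0.05494331
Ea/(R*T) = 34579/(8.314*1198) = 3.471727
exp(Ea/(R*T)) = 32.192297
tau = 0.048 * 0.05494331 * 32.192297 = 0.0849 ms


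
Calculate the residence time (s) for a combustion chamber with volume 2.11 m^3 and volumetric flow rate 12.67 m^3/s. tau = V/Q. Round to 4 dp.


tau = V / Q_flow
tau = 2.11 / 12.67 = 0.1665 s


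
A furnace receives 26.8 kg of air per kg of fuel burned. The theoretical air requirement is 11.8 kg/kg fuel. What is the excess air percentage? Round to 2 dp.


Excess air = actual - stoichiometric = 26.8 - 11.8 = 15.00 kg/kg fuel
Excess air % = (excess / stoich) * 100 = (15.00 / 11.8) * 100 = 127.12%


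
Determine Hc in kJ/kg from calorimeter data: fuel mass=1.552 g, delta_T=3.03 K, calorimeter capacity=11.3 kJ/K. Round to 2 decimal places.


Hc = C_cal * delta_T / m_fuel
Q_released = 11.3 * 3.03 = 34.2390 kJ
m_fuel = 1.552 g = 1.552/1000 kg = 0.001552 kg
Hc = 34.2390 / 0.001552 = 22061.21 kJ/kg


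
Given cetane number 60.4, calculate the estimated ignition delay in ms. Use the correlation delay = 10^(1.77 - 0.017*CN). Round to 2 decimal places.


delay = 10^(1.77 - 0.017*CN)
Exponent = 1.77 - 0.017*60.4 = 0.7432
delay = 10^0.7432 = 5.54 ms


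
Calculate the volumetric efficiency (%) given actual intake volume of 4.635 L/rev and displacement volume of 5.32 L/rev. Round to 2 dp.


eta_v = (V_actual / V_disp) * 100
Ratio = 4.635 / 5.32 = 0.8712
eta_v = 0.8712 * 100 = 87.12%


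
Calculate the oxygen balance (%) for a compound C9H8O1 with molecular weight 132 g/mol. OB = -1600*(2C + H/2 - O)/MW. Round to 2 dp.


OB = -1600 * (2C + H/2 - O) / MW
Inner = 2*9 + 8/2 - 1 = 21.00
OB = -1600 * 21.00 / 132 = -254.55%


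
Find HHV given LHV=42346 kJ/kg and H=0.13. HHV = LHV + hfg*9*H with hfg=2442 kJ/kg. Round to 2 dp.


HHV = LHV + hfg * 9 * H
Water addition = 2442 * 9 * 0.13 = 2857.140 kJ/kg
HHV = 42346 + 2857.140 = 45203.14 kJ/kg


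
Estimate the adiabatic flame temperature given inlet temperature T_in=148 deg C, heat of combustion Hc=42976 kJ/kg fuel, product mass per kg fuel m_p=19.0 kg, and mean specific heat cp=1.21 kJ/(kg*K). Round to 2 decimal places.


T_ad = T_in + Hc / (m_p * cp)
Denominator = 19.0 * 1.21 = 22.9900
Temperature rise = 42976 / 22.9900 = 1869.33 K
T_ad = 148 + 1869.33 = 2017.33 deg C


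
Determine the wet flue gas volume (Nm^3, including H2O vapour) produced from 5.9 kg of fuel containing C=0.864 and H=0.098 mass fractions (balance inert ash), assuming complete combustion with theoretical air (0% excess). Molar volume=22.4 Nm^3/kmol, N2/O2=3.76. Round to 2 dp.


Per kg fuel: CO2 = (C/12 kmol)*22.4 = (0.864/12)*22.4 = 1.61280 Nm^3
Per kg fuel: H2O = (H/2 kmol)*22.4 = (0.098/2)*22.4 = 1.09760 Nm^3
O2 needed per kg fuel = C/12 + H/4 = 0.864/12 + 0.098/4 = 0.09650000 kmol
Per kg fuel: N2 = O2*3.76*22.4 = 0.09650000*3.76*22.4 = 8.12762 Nm^3
Total per kg = 1.61280 + 1.09760 + 8.12762 = 10.83802 Nm^3
Total = 10.83802 * 5.9 = 63.94 Nm^3


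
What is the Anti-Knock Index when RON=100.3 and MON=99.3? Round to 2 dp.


AKI = (RON + MON) / 2
AKI = (100.3 + 99.3) / 2
AKI = 199.6 / 2 = 99.80


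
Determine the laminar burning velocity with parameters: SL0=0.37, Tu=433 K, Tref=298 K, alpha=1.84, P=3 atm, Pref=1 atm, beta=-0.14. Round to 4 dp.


SL = SL0 * (Tu/Tref)^alpha * (P/Pref)^beta
T ratio = 433/298 = 1.45302013
(T ratio)^alpha = 1.45302013^1.84 = 1.988748
(P/Pref)^beta = 3^(-0.14) = 0.857439
SL = 0.37 * 1.988748 * 0.857439 = 0.6309 m/s


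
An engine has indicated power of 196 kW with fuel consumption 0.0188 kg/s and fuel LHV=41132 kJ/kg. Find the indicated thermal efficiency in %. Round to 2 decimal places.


eta_ith = (IP / (mf * LHV)) * 100
Denominator = 0.0188 * 41132 = 773.2816 kW
eta_ith = (196 / 773.2816) * 100 = 25.35%


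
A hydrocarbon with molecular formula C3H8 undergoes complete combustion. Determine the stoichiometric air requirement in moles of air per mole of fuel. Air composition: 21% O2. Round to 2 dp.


Balanced combustion: C3H8 + 5 O2 -> 3 CO2 + 4 H2O
O2 needed = C + H/4 = 3 + 8/4 = 5.00 moles
Air moles = O2 / 0.21 = 5.00 / 0.21 = 23.81 moles air


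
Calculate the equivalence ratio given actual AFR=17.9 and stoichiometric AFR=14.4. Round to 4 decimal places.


phi = AFR_stoich / AFR_actual
phi = 14.4 / 17.9 = 0.8045


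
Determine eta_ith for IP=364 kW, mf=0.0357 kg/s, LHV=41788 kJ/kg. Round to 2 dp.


eta_ith = (IP / (mf * LHV)) * 100
Denominator = 0.0357 * 41788 = 1491.8316 kW
eta_ith = (364 / 1491.8316) * 100 = 24.40%


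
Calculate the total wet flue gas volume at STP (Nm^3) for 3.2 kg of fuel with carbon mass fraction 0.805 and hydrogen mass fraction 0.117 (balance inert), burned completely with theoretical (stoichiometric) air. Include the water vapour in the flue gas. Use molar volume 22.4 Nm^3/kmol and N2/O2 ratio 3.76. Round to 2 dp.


Per kg fuel: CO2 = (C/12 kmol)*22.4 = (0.805/12)*22.4 = 1.50267 Nm^3
Per kg fuel: H2O = (H/2 kmol)*22.4 = (0.117/2)*22.4 = 1.31040 Nm^3
O2 needed per kg fuel = C/12 + H/4 = 0.805/12 + 0.117/4 = 0.09633333 kmol
Per kg fuel: N2 = O2*3.76*22.4 = 0.09633333*3.76*22.4 = 8.11358 Nm^3
Total per kg = 1.50267 + 1.31040 + 8.11358 = 10.92665 Nm^3
Total = 10.92665 * 3.2 = 34.97 Nm^3


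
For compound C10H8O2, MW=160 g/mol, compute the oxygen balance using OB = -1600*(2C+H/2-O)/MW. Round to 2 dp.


OB = -1600 * (2C + H/2 - O) / MW
Inner = 2*10 + 8/2 - 2 = 22.00
OB = -1600 * 22.00 / 160 = -220.00%


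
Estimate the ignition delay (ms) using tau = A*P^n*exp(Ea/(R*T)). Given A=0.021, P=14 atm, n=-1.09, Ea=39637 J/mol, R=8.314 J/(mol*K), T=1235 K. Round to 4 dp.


tau = A * P^n * exp(Ea/(R*T))
P^n = 14^(-1.09) = 0.05632750
Ea/(R*T) = 39637/(8.314*1235) = 3.860324
exp(Ea/(R*T)) = 47.480750
tau = 0.021 * 0.05632750 * 47.480750 = 0.0562 ms


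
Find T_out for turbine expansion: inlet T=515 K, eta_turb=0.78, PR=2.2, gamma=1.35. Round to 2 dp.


T_out = T_in * (1 - eta * (1 - PR^(-(gamma-1)/gamma)))
Exponent = -(1.35-1)/1.35 = -0.25925926
PR^exp = 2.2^(-0.25925926) = 0.81512413
Factor = 1 - 0.78*(1 - 0.81512413) = 0.85579682
T_out = 515 * 0.85579682 = 440.74 K


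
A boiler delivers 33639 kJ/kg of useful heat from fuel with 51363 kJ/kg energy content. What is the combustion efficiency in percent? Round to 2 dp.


Efficiency = (Q_useful / Q_fuel) * 100
Efficiency = (33639 / 51363) * 100
Efficiency = 0.6549 * 100 = 65.49%


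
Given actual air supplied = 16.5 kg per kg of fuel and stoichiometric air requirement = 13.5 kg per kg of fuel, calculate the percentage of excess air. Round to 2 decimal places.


Excess air = actual - stoichiometric = 16.5 - 13.5 = 3.00 kg/kg fuel
Excess air % = (excess / stoich) * 100 = (3.00 / 13.5) * 100 = 22.22%


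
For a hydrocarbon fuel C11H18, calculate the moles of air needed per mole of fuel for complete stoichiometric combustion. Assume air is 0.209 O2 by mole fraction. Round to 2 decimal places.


Balanced combustion: C11H18 + 15.5 O2 -> 11 CO2 + 9 H2O
O2 needed = C + H/4 = 11 + 18/4 = 15.50 moles
Air moles = O2 / 0.209 = 15.50 / 0.209 = 74.16 moles air


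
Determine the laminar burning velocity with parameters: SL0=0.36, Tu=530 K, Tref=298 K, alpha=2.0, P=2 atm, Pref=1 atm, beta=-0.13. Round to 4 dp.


SL = SL0 * (Tu/Tref)^alpha * (P/Pref)^beta
T ratio = 530/298 = 1.77852349
(T ratio)^alpha = 1.77852349^2.0 = 3.163146
(P/Pref)^beta = 2^(-0.13) = 0.913831
SL = 0.36 * 3.163146 * 0.913831 = 1.0406 m/s


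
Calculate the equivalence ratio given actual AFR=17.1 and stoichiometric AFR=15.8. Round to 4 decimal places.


phi = AFR_stoich / AFR_actual
phi = 15.8 / 17.1 = 0.9240


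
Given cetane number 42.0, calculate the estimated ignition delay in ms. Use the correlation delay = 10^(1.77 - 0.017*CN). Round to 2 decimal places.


delay = 10^(1.77 - 0.017*CN)
Exponent = 1.77 - 0.017*42.0 = 1.0560
delay = 10^1.0560 = 11.38 ms


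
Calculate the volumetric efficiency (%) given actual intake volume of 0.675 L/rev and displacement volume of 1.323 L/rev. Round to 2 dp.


eta_v = (V_actual / V_disp) * 100
Ratio = 0.675 / 1.323 = 0.5102
eta_v = 0.5102 * 100 = 51.02%


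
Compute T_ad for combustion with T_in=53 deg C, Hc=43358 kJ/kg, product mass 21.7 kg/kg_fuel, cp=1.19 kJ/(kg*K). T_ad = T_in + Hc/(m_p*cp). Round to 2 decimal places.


T_ad = T_in + Hc / (m_p * cp)
Denominator = 21.7 * 1.19 = 25.8230
Temperature rise = 43358 / 25.8230 = 1679.05 K
T_ad = 53 + 1679.05 = 1732.05 deg C


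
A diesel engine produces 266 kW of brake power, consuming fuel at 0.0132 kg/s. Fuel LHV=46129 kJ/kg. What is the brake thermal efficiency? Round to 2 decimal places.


eta_BTE = (BP / (mf * LHV)) * 100
Denominator = 0.0132 * 46129 = 608.9028 kW
eta_BTE = (266 / 608.9028) * 100 = 43.69%


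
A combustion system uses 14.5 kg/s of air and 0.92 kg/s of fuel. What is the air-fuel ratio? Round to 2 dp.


AFR = m_air / m_fuel
AFR = 14.5 / 0.92 = 15.76


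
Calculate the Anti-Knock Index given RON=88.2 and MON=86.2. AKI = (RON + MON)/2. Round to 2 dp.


AKI = (RON + MON) / 2
AKI = (88.2 + 86.2) / 2
AKI = 174.4 / 2 = 87.20


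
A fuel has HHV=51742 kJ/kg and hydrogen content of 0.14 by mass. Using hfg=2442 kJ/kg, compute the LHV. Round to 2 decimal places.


LHV = HHV - hfg * 9 * H
Water correction = 2442 * 9 * 0.14 = 3076.920 kJ/kg
LHV = 51742 - 3076.920 = 48665.08 kJ/kg


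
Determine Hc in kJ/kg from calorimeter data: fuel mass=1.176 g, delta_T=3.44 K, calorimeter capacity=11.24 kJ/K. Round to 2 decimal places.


Hc = C_cal * delta_T / m_fuel
Q_released = 11.24 * 3.44 = 38.6656 kJ
m_fuel = 1.176 g = 1.176/1000 kg = 0.001176 kg
Hc = 38.6656 / 0.001176 = 32878.91 kJ/kg


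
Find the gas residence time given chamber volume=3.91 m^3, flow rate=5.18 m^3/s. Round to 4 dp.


tau = V / Q_flow
tau = 3.91 / 5.18 = 0.7548 s


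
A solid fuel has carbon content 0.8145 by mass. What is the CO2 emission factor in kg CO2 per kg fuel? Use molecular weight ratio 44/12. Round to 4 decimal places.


EF = C_frac * (M_CO2 / M_C)
EF = 0.8145 * (44/12)
EF = 0.8145 * 3.666667 = 2.9865 kg_CO2/kg_fuel


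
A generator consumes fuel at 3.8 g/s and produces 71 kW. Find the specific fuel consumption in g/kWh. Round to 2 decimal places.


SFC = (mf / BP) * 3600
Rate = 3.8 / 71 = 0.053521 g/(s*kW)
SFC = 0.053521 * 3600 = 192.68 g/kWh


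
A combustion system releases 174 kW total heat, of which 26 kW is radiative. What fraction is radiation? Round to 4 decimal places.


f_rad = Q_rad / Q_total
f_rad = 26 / 174 = 0.1494


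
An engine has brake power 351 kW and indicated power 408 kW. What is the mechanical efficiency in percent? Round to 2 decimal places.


eta_mech = (BP / IP) * 100
Ratio = 351 / 408 = 0.8603
eta_mech = 0.8603 * 100 = 86.03%


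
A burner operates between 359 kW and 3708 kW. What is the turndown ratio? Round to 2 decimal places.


TDR = Q_max / Q_min
TDR = 3708 / 359 = 10.33


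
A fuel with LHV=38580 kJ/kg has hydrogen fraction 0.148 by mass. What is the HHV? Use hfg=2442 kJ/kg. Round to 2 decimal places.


HHV = LHV + hfg * 9 * H
Water addition = 2442 * 9 * 0.148 = 3252.744 kJ/kg
HHV = 38580 + 3252.744 = 41832.74 kJ/kg


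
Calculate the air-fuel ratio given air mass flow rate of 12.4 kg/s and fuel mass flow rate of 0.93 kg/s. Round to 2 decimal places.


AFR = m_air / m_fuel
AFR = 12.4 / 0.93 = 13.33


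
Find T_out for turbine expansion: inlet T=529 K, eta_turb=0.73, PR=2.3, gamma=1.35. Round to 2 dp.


T_out = T_in * (1 - eta * (1 - PR^(-(gamma-1)/gamma)))
Exponent = -(1.35-1)/1.35 = -0.25925926
PR^exp = 2.3^(-0.25925926) = 0.80578413
Factor = 1 - 0.73*(1 - 0.80578413) = 0.85822241
T_out = 529 * 0.85822241 = 454.00 K


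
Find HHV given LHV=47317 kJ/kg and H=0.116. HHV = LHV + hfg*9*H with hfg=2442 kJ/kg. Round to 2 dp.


HHV = LHV + hfg * 9 * H
Water addition = 2442 * 9 * 0.116 = 2549.448 kJ/kg
HHV = 47317 + 2549.448 = 49866.45 kJ/kg


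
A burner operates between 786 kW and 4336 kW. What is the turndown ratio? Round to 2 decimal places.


TDR = Q_max / Q_min
TDR = 4336 / 786 = 5.52


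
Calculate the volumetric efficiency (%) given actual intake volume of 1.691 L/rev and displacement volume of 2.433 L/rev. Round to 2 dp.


eta_v = (V_actual / V_disp) * 100
Ratio = 1.691 / 2.433 = 0.6950
eta_v = 0.6950 * 100 = 69.50%


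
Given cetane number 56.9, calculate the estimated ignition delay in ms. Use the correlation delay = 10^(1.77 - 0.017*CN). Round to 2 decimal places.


delay = 10^(1.77 - 0.017*CN)
Exponent = 1.77 - 0.017*56.9 = 0.8027
delay = 10^0.8027 = 6.35 ms


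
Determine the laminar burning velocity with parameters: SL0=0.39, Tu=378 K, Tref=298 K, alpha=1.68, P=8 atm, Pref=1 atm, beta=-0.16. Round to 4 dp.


SL = SL0 * (Tu/Tref)^alpha * (P/Pref)^beta
T ratio = 378/298 = 1.26845638
(T ratio)^alpha = 1.26845638^1.68 = 1.491087
(P/Pref)^beta = 8^(-0.16) = 0.716978
SL = 0.39 * 1.491087 * 0.716978 = 0.4169 m/s


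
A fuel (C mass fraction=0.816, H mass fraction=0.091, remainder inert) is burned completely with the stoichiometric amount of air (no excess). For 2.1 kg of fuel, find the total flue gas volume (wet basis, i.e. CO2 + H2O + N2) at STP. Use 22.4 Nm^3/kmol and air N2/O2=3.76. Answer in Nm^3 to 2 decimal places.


Per kg fuel: CO2 = (C/12 kmol)*22.4 = (0.816/12)*22.4 = 1.52320 Nm^3
Per kg fuel: H2O = (H/2 kmol)*22.4 = (0.091/2)*22.4 = 1.01920 Nm^3
O2 needed per kg fuel = C/12 + H/4 = 0.816/12 + 0.091/4 = 0.09075000 kmol
Per kg fuel: N2 = O2*3.76*22.4 = 0.09075000*3.76*22.4 = 7.64333 Nm^3
Total per kg = 1.52320 + 1.01920 + 7.64333 = 10.18573 Nm^3
Total = 10.18573 * 2.1 = 21.39 Nm^3


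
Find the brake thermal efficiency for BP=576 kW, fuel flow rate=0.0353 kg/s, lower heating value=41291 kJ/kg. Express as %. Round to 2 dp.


eta_BTE = (BP / (mf * LHV)) * 100
Denominator = 0.0353 * 41291 = 1457.5723 kW
eta_BTE = (576 / 1457.5723) * 100 = 39.52%


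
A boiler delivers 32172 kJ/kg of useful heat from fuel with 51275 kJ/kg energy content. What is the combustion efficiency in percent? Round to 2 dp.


Efficiency = (Q_useful / Q_fuel) * 100
Efficiency = (32172 / 51275) * 100
Efficiency = 0.6274 * 100 = 62.74%


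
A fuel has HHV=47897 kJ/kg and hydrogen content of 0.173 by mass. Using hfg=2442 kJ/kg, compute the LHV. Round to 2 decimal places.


LHV = HHV - hfg * 9 * H
Water correction = 2442 * 9 * 0.173 = 3802.194 kJ/kg
LHV = 47897 - 3802.194 = 44094.81 kJ/kg


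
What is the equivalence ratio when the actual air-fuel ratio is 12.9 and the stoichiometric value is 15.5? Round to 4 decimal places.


phi = AFR_stoich / AFR_actual
phi = 15.5 / 12.9 = 1.2016


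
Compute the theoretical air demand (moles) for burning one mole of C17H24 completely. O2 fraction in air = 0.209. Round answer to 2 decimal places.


Balanced combustion: C17H24 + 23 O2 -> 17 CO2 + 12 H2O
O2 needed = C + H/4 = 17 + 24/4 = 23.00 moles
Air moles = O2 / 0.209 = 23.00 / 0.209 = 110.05 moles air


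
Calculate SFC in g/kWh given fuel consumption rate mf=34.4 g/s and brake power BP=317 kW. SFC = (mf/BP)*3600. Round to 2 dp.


SFC = (mf / BP) * 3600
Rate = 34.4 / 317 = 0.108517 g/(s*kW)
SFC = 0.108517 * 3600 = 390.66 g/kWh


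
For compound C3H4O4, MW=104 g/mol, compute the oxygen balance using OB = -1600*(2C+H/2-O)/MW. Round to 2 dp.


OB = -1600 * (2C + H/2 - O) / MW
Inner = 2*3 + 4/2 - 4 = 4.00
OB = -1600 * 4.00 / 104 = -61.54%


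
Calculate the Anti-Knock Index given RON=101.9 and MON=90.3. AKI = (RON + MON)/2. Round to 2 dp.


AKI = (RON + MON) / 2
AKI = (101.9 + 90.3) / 2
AKI = 192.2 / 2 = 96.10


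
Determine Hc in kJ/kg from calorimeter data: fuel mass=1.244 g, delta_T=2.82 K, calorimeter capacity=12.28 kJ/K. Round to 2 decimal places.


Hc = C_cal * delta_T / m_fuel
Q_released = 12.28 * 2.82 = 34.6296 kJ
m_fuel = 1.244 g = 1.244/1000 kg = 0.001244 kg
Hc = 34.6296 / 0.001244 = 27837.30 kJ/kg


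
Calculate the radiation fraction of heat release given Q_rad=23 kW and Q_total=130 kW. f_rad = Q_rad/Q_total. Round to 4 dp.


f_rad = Q_rad / Q_total
f_rad = 23 / 130 = 0.1769


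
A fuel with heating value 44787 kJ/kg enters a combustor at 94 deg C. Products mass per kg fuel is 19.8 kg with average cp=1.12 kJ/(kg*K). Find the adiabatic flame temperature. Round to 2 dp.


T_ad = T_in + Hc / (m_p * cp)
Denominator = 19.8 * 1.12 = 22.1760
Temperature rise = 44787 / 22.1760 = 2019.62 K
T_ad = 94 + 2019.62 = 2113.62 deg C


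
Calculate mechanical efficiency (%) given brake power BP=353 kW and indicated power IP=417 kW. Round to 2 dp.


eta_mech = (BP / IP) * 100
Ratio = 353 / 417 = 0.8465
eta_mech = 0.8465 * 100 = 84.65%


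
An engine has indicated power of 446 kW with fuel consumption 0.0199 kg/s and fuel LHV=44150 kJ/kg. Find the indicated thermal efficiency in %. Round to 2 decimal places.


eta_ith = (IP / (mf * LHV)) * 100
Denominator = 0.0199 * 44150 = 878.5850 kW
eta_ith = (446 / 878.5850) * 100 = 50.76%


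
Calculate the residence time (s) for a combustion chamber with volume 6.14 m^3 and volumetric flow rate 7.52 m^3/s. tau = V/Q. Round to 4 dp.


tau = V / Q_flow
tau = 6.14 / 7.52 = 0.8165 s


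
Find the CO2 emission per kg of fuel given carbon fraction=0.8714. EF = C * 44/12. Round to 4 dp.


EF = C_frac * (M_CO2 / M_C)
EF = 0.8714 * (44/12)
EF = 0.8714 * 3.666667 = 3.1951 kg_CO2/kg_fuel


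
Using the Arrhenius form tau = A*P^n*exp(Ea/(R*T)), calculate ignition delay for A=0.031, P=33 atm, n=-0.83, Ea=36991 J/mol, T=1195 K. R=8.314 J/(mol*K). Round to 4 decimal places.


tau = A * P^n * exp(Ea/(R*T))
P^n = 33^(-0.83) = 0.05490772
Ea/(R*T) = 36991/(8.314*1195) = 3.723215
exp(Ea/(R*T)) = 41.397284
tau = 0.031 * 0.05490772 * 41.397284 = 0.0705 ms


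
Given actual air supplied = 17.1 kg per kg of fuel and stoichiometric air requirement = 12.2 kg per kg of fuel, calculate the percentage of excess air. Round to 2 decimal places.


Excess air = actual - stoichiometric = 17.1 - 12.2 = 4.90 kg/kg fuel
Excess air % = (excess / stoich) * 100 = (4.90 / 12.2) * 100 = 40.16%


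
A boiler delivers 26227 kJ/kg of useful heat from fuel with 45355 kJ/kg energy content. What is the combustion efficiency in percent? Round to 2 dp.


Efficiency = (Q_useful / Q_fuel) * 100
Efficiency = (26227 / 45355) * 100
Efficiency = 0.5783 * 100 = 57.83%


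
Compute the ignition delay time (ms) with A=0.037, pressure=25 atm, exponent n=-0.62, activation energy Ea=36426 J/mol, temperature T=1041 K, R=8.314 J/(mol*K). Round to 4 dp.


tau = A * P^n * exp(Ea/(R*T))
P^n = 25^(-0.62) = 0.13591807
Ea/(R*T) = 36426/(8.314*1041) = 4.208727
exp(Ea/(R*T)) = 67.270835
tau = 0.037 * 0.13591807 * 67.270835 = 0.3383 ms


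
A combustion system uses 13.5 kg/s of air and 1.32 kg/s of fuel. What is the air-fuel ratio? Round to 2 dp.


AFR = m_air / m_fuel
AFR = 13.5 / 1.32 = 10.23


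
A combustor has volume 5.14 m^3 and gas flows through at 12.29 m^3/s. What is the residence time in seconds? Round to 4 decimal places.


tau = V / Q_flow
tau = 5.14 / 12.29 = 0.4182 s


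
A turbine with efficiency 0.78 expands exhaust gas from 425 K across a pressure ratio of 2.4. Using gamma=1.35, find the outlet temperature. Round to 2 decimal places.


T_out = T_in * (1 - eta * (1 - PR^(-(gamma-1)/gamma)))
Exponent = -(1.35-1)/1.35 = -0.25925926
PR^exp = 2.4^(-0.25925926) = 0.79694200
Factor = 1 - 0.78*(1 - 0.79694200) = 0.84161476
T_out = 425 * 0.84161476 = 357.69 K


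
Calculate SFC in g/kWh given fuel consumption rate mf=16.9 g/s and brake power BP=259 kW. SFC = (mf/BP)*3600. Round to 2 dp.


SFC = (mf / BP) * 3600
Rate = 16.9 / 259 = 0.065251 g/(s*kW)
SFC = 0.065251 * 3600 = 234.90 g/kWh


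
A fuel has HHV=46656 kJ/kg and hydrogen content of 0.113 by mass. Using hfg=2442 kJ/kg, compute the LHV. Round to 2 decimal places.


LHV = HHV - hfg * 9 * H
Water correction = 2442 * 9 * 0.113 = 2483.514 kJ/kg
LHV = 46656 - 2483.514 = 44172.49 kJ/kg


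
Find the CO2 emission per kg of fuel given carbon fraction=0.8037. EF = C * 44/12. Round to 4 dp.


EF = C_frac * (M_CO2 / M_C)
EF = 0.8037 * (44/12)
EF = 0.8037 * 3.666667 = 2.9469 kg_CO2/kg_fuel


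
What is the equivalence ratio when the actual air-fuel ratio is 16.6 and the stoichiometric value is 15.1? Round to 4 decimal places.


phi = AFR_stoich / AFR_actual
phi = 15.1 / 16.6 = 0.9096


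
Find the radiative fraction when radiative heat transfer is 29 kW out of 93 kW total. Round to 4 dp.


f_rad = Q_rad / Q_total
f_rad = 29 / 93 = 0.3118


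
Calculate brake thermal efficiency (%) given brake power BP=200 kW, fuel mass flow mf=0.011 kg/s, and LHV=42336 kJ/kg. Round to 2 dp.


eta_BTE = (BP / (mf * LHV)) * 100
Denominator = 0.011 * 42336 = 465.6960 kW
eta_BTE = (200 / 465.6960) * 100 = 42.95%


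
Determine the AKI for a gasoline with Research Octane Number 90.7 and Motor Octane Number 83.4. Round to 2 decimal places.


AKI = (RON + MON) / 2
AKI = (90.7 + 83.4) / 2
AKI = 174.1 / 2 = 87.05


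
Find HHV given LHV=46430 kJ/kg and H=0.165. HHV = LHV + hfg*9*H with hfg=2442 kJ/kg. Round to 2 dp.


HHV = LHV + hfg * 9 * H
Water addition = 2442 * 9 * 0.165 = 3626.370 kJ/kg
HHV = 46430 + 3626.370 = 50056.37 kJ/kg


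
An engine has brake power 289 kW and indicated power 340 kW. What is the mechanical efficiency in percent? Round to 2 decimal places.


eta_mech = (BP / IP) * 100
Ratio = 289 / 340 = 0.8500
eta_mech = 0.8500 * 100 = 85.00%


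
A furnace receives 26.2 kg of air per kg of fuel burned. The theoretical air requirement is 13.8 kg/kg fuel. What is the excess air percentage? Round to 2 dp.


Excess air = actual - stoichiometric = 26.2 - 13.8 = 12.40 kg/kg fuel
Excess air % = (excess / stoich) * 100 = (12.40 / 13.8) * 100 = 89.86%


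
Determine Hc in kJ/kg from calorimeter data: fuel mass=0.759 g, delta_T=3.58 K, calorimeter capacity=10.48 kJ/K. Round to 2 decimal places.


Hc = C_cal * delta_T / m_fuel
Q_released = 10.48 * 3.58 = 37.5184 kJ
m_fuel = 0.759 g = 0.759/1000 kg = 0.000759 kg
Hc = 37.5184 / 0.000759 = 49431.36 kJ/kg


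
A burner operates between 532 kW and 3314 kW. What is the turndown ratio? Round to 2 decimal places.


TDR = Q_max / Q_min
TDR = 3314 / 532 = 6.23


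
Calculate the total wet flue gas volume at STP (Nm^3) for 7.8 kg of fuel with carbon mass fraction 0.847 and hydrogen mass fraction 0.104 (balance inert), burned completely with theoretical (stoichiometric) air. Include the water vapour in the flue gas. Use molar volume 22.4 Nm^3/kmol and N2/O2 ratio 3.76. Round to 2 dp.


Per kg fuel: CO2 = (C/12 kmol)*22.4 = (0.847/12)*22.4 = 1.58107 Nm^3
Per kg fuel: H2O = (H/2 kmol)*22.4 = (0.104/2)*22.4 = 1.16480 Nm^3
O2 needed per kg fuel = C/12 + H/4 = 0.847/12 + 0.104/4 = 0.09658333 kmol
Per kg fuel: N2 = O2*3.76*22.4 = 0.09658333*3.76*22.4 = 8.13463 Nm^3
Total per kg = 1.58107 + 1.16480 + 8.13463 = 10.88050 Nm^3
Total = 10.88050 * 7.8 = 84.87 Nm^3


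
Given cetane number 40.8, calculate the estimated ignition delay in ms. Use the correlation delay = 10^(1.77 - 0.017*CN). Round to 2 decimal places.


delay = 10^(1.77 - 0.017*CN)
Exponent = 1.77 - 0.017*40.8 = 1.0764
delay = 10^1.0764 = 11.92 ms
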